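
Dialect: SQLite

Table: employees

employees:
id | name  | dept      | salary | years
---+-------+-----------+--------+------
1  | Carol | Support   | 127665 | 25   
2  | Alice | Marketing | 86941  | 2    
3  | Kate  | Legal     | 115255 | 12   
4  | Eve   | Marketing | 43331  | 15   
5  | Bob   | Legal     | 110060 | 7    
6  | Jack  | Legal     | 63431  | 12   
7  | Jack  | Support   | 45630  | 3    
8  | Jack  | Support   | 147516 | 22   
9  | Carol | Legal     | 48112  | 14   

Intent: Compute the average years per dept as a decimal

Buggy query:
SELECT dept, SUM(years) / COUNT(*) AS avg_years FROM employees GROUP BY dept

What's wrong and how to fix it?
Bug: SUM(years) and COUNT(*) are both integers; the division truncates the fractional part

Fix: Cast one side to REAL so the division keeps the fractional part

Corrected query:
SELECT dept, SUM(years) * 1.0 / COUNT(*) AS avg_years FROM employees GROUP BY dept

Result:
dept      | avg_years
----------+----------
Legal     | 11.25    
Marketing | 8.5      
Support   | 16.666667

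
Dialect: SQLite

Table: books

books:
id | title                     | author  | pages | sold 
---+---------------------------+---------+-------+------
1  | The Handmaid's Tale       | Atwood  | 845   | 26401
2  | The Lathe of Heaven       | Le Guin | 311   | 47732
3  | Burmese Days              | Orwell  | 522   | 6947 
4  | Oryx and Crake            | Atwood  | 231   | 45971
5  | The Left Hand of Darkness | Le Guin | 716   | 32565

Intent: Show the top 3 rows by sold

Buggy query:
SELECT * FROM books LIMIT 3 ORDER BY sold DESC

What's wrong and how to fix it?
Bug: LIMIT must come after ORDER BY

Fix: Sort with ORDER BY, then apply LIMIT

Corrected query:
SELECT * FROM books ORDER BY sold DESC LIMIT 3

Result:
id | title                     | author  | pages | sold 
---+---------------------------+---------+-------+------
2  | The Lathe of Heaven       | Le Guin | 311   | 47732
4  | Oryx and Crake            | Atwood  | 231   | 45971
5  | The Left Hand of Darkness | Le Guin | 716   | 32565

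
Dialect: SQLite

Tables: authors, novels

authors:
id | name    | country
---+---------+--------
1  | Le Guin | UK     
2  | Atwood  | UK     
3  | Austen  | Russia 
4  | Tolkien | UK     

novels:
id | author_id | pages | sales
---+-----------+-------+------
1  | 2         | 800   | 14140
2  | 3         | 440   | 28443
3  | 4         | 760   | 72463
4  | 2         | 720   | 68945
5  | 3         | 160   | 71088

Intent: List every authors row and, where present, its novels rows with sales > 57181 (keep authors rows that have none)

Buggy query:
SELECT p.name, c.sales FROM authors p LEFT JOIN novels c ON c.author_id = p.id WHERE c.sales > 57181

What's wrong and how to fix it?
Bug: Filtering c.sales in WHERE discards the NULL rows produced by LEFT JOIN, turning it into an inner join

Fix: Move the right-table condition into the ON clause so unmatched parents are kept

Corrected query:
SELECT p.name, c.sales FROM authors p LEFT JOIN novels c ON c.author_id = p.id AND c.sales > 57181

Result:
name    | sales
--------+------
Le Guin | NULL 
Atwood  | 68945
Austen  | 71088
Tolkien | 72463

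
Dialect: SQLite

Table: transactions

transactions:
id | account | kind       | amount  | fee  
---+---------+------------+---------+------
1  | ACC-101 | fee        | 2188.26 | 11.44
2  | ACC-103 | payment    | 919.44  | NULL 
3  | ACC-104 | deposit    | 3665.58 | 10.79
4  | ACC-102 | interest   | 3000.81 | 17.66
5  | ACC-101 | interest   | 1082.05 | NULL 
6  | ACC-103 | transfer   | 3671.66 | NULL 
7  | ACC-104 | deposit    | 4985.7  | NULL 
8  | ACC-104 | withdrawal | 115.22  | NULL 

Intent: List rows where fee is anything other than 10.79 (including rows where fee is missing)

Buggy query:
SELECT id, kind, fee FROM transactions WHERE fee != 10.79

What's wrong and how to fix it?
Bug: 'fee != 10.79' is unknown when fee is NULL, so NULL rows are silently excluded

Fix: Add an explicit OR fee IS NULL to include the missing-value rows

Corrected query:
SELECT id, kind, fee FROM transactions WHERE fee != 10.79 OR fee IS NULL

Result:
id | kind       | fee  
---+------------+------
1  | fee        | 11.44
2  | payment    | NULL 
4  | interest   | 17.66
5  | interest   | NULL 
6  | transfer   | NULL 
7  | deposit    | NULL 
8  | withdrawal | NULL 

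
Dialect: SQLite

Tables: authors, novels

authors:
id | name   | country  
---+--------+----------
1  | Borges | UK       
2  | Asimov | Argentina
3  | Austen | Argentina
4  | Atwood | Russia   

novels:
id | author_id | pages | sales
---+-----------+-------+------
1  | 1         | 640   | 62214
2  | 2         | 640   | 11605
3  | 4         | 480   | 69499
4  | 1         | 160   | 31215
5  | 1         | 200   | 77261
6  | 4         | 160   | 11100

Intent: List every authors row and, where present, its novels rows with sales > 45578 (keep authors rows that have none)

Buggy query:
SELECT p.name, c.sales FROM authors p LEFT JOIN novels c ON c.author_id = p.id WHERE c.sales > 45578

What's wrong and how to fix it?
Bug: Filtering c.sales in WHERE discards the NULL rows produced by LEFT JOIN, turning it into an inner join

Fix: Move the right-table condition into the ON clause so unmatched parents are kept

Corrected query:
SELECT p.name, c.sales FROM authors p LEFT JOIN novels c ON c.author_id = p.id AND c.sales > 45578

Result:
name   | sales
-------+------
Borges | 62214
Borges | 77261
Asimov | NULL 
Austen | NULL 
Atwood | 69499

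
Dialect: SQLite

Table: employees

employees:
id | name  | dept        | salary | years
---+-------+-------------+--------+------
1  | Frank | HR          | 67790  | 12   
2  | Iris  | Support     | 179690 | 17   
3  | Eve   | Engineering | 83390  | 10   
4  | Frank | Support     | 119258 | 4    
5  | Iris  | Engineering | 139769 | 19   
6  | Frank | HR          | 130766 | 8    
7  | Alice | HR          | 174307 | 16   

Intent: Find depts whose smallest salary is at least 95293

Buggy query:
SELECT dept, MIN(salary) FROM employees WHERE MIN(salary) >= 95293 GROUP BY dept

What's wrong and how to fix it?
Bug: MIN() in WHERE is a misuse of aggregate

Fix: Use HAVING for the per-group MIN condition

Corrected query:
SELECT dept, MIN(salary) FROM employees GROUP BY dept HAVING MIN(salary) >= 95293

Result:
dept    | MIN(salary)
--------+------------
Support | 119258     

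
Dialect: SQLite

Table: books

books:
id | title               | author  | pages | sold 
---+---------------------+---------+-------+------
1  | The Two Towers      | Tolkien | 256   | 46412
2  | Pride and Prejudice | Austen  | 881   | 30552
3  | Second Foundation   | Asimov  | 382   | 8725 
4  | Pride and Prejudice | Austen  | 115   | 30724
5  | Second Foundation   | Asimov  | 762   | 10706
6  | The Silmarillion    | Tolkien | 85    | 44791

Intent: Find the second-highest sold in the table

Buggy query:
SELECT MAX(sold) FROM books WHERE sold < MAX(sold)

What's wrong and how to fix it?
Bug: The inner MAX is an aggregate inside WHERE, which is not allowed

Fix: Compute the overall MAX in a subquery, then take MAX of rows below it

Corrected query:
SELECT MAX(sold) FROM books WHERE sold < (SELECT MAX(sold) FROM books)

Result:
MAX(sold)
---------
44791    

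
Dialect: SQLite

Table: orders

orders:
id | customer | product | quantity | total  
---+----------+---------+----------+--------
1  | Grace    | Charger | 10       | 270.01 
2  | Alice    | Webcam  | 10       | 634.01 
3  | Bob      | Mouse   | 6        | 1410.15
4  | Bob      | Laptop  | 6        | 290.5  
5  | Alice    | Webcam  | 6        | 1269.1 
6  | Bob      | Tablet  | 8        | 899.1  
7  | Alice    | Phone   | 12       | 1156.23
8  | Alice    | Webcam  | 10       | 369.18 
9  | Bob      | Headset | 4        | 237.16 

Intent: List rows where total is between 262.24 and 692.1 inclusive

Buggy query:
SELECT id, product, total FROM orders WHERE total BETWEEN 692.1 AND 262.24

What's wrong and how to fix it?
Bug: BETWEEN expects the lower bound first; with 692.1 AND 262.24 the range is empty

Fix: Write BETWEEN 262.24 AND 692.1

Corrected query:
SELECT id, product, total FROM orders WHERE total BETWEEN 262.24 AND 692.1

Result:
id | product | total 
---+---------+-------
1  | Charger | 270.01
2  | Webcam  | 634.01
4  | Laptop  | 290.5 
8  | Webcam  | 369.18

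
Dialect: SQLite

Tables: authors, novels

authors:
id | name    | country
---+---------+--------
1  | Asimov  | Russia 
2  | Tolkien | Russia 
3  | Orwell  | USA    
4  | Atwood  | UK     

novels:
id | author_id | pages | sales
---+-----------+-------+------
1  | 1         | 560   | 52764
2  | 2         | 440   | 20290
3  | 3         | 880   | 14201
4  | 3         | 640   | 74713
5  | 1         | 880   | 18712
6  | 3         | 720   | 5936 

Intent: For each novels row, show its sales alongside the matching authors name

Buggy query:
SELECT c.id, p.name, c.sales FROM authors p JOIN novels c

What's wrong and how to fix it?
Bug: Missing join condition: each novels row is matched to all authors rows instead of just its own

Fix: Add ON c.author_id = p.id to the JOIN

Corrected query:
SELECT c.id, p.name, c.sales FROM authors p JOIN novels c ON c.author_id = p.id

Result:
id | name    | sales
---+---------+------
1  | Asimov  | 52764
2  | Tolkien | 20290
3  | Orwell  | 14201
4  | Orwell  | 74713
5  | Asimov  | 18712
6  | Orwell  | 5936 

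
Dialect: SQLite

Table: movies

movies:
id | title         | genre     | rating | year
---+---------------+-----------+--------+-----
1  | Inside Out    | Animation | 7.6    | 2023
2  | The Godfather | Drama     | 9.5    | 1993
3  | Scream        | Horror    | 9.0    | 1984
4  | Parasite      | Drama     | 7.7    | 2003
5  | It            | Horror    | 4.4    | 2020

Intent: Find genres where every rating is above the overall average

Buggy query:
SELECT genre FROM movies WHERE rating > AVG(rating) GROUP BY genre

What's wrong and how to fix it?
Bug: AVG() is an aggregate; it can't sit directly in WHERE

Fix: Use a subquery for AVG and a HAVING MIN(...) filter so the condition holds for every row in the group

Corrected query:
SELECT genre FROM movies GROUP BY genre HAVING MIN(rating) > (SELECT AVG(rating) FROM movies)

Result:
genre
-----
Drama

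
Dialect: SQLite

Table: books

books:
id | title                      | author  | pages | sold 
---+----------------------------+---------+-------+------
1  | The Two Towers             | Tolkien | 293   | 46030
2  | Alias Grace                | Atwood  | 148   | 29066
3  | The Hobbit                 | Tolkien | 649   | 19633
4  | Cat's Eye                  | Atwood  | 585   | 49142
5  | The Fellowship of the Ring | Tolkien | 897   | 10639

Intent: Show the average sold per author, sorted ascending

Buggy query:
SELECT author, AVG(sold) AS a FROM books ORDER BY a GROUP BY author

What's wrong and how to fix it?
Bug: GROUP BY must precede ORDER BY

Fix: Reorder: SELECT … FROM … GROUP BY … ORDER BY …

Corrected query:
SELECT author, AVG(sold) AS a FROM books GROUP BY author ORDER BY a

Result:
author  | a    
--------+------
Tolkien | 25434
Atwood  | 39104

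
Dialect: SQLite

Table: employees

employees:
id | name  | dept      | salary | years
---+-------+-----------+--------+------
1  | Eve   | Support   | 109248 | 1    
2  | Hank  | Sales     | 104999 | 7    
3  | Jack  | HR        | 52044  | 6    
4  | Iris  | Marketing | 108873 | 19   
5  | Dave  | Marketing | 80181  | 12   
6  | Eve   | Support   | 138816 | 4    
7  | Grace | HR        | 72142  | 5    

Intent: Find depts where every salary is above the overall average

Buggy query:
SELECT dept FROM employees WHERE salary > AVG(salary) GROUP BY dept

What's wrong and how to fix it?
Bug: WHERE evaluates per row before aggregation, so AVG() is unavailable

Fix: Use a subquery for AVG and a HAVING MIN(...) filter so the condition holds for every row in the group

Corrected query:
SELECT dept FROM employees GROUP BY dept HAVING MIN(salary) > (SELECT AVG(salary) FROM employees)

Result:
dept   
-------
Sales  
Support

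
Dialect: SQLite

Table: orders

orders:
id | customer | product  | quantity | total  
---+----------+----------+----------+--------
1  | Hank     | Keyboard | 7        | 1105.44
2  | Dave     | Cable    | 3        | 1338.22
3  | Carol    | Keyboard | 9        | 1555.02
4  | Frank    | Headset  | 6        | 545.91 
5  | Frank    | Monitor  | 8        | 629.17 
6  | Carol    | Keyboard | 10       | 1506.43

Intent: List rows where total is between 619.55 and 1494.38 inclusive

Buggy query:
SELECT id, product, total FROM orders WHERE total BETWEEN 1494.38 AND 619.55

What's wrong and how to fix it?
Bug: The bounds are reversed; BETWEEN a AND b requires a <= b to match anything

Fix: Swap the bounds so the smaller value comes first

Corrected query:
SELECT id, product, total FROM orders WHERE total BETWEEN 619.55 AND 1494.38

Result:
id | product  | total  
---+----------+--------
1  | Keyboard | 1105.44
2  | Cable    | 1338.22
5  | Monitor  | 629.17 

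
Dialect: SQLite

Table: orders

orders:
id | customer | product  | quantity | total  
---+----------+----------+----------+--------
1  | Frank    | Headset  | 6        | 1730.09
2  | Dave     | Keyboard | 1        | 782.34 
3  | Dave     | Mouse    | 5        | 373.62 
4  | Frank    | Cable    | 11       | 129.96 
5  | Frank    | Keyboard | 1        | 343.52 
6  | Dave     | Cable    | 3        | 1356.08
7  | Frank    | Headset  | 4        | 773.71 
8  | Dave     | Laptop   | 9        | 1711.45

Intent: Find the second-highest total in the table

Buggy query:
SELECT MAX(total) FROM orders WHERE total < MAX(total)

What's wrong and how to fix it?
Bug: MAX(total) on the right of the comparison is an aggregate-in-WHERE error

Fix: Compute the overall MAX in a subquery, then take MAX of rows below it

Corrected query:
SELECT MAX(total) FROM orders WHERE total < (SELECT MAX(total) FROM orders)

Result:
MAX(total)
----------
1711.45   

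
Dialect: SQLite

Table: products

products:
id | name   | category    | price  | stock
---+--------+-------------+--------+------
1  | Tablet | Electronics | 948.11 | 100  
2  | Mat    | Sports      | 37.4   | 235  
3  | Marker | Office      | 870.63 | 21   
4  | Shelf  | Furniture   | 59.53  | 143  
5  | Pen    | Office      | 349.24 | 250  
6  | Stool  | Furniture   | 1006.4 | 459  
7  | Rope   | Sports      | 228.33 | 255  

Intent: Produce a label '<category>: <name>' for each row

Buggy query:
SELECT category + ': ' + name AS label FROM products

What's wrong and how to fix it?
Bug: '+' is numeric addition; on text columns SQLite converts them to 0 instead of concatenating

Fix: Replace + with || to concatenate text

Corrected query:
SELECT category || ': ' || name AS label FROM products

Result:
label              
-------------------
Electronics: Tablet
Sports: Mat        
Office: Marker     
Furniture: Shelf   
Office: Pen        
Furniture: Stool   
Sports: Rope       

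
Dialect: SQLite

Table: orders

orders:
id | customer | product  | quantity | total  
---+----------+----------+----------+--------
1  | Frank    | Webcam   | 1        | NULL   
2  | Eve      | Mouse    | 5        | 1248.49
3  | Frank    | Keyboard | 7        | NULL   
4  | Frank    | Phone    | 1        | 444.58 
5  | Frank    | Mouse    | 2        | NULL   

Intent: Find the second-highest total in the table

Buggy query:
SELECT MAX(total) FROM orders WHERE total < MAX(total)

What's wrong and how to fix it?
Bug: The inner MAX is an aggregate inside WHERE, which is not allowed

Fix: Put the inner MAX in a scalar subquery

Corrected query:
SELECT MAX(total) FROM orders WHERE total < (SELECT MAX(total) FROM orders)

Result:
MAX(total)
----------
444.58    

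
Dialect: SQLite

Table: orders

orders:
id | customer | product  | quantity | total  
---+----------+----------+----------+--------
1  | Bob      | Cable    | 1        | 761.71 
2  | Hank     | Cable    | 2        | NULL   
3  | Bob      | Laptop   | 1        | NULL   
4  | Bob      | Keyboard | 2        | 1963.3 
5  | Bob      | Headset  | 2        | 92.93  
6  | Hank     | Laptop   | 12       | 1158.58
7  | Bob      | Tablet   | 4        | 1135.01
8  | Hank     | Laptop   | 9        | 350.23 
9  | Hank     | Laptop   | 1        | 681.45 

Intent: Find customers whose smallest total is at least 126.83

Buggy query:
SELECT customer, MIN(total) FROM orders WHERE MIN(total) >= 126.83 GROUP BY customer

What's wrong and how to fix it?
Bug: MIN() in WHERE is a misuse of aggregate

Fix: Replace WHERE with HAVING after the GROUP BY

Corrected query:
SELECT customer, MIN(total) FROM orders GROUP BY customer HAVING MIN(total) >= 126.83

Result:
customer | MIN(total)
---------+-----------
Hank     | 350.23    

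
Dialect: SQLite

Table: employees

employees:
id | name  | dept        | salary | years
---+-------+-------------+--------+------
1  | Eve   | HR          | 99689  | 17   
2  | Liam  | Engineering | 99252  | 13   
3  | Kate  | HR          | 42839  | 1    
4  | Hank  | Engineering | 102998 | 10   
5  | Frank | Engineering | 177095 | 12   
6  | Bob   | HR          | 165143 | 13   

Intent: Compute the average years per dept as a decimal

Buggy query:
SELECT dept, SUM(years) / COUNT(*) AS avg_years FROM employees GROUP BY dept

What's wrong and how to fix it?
Bug: Both operands are integers, so '/' performs integer division and truncates

Fix: Cast one side to REAL so the division keeps the fractional part

Corrected query:
SELECT dept, SUM(years) * 1.0 / COUNT(*) AS avg_years FROM employees GROUP BY dept

Result:
dept        | avg_years
------------+----------
Engineering | 11.666667
HR          | 10.333333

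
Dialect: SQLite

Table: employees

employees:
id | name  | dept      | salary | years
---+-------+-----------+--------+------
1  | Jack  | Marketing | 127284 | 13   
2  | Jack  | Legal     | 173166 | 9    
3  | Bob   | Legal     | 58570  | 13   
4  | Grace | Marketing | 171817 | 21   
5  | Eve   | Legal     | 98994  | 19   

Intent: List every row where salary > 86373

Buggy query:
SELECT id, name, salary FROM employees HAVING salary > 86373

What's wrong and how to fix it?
Bug: This is a non-aggregate query (no GROUP BY, no aggregates), so in SQLite the HAVING clause is invalid here; a row-level condition belongs in WHERE

Fix: Replace HAVING with WHERE since the condition applies to individual rows

Corrected query:
SELECT id, name, salary FROM employees WHERE salary > 86373

Result:
id | name  | salary
---+-------+-------
1  | Jack  | 127284
2  | Jack  | 173166
4  | Grace | 171817
5  | Eve   | 98994 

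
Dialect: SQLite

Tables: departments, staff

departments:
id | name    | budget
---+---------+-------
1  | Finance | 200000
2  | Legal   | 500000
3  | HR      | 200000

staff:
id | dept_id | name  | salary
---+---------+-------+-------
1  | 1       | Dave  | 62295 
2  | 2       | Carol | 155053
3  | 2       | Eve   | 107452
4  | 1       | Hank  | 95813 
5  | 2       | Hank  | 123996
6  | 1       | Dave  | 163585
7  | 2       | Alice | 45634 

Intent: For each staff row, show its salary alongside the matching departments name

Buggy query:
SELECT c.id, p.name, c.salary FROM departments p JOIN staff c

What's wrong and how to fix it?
Bug: JOIN with no ON clause produces a cartesian product; every staff row pairs with every departments row

Fix: Add ON c.dept_id = p.id to the JOIN

Corrected query:
SELECT c.id, p.name, c.salary FROM departments p JOIN staff c ON c.dept_id = p.id

Result:
id | name    | salary
---+---------+-------
1  | Finance | 62295 
2  | Legal   | 155053
3  | Legal   | 107452
4  | Finance | 95813 
5  | Legal   | 123996
6  | Finance | 163585
7  | Legal   | 45634 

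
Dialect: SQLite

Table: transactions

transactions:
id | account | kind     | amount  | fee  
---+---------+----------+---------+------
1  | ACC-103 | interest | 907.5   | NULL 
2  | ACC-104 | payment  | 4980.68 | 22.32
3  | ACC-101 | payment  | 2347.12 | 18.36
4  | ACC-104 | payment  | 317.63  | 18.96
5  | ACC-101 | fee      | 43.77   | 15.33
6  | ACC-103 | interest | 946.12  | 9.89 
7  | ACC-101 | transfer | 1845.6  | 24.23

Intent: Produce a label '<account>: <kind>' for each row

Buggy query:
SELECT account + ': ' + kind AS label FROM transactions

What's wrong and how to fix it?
Bug: SQLite uses || for string concatenation; + coerces text to numbers (yielding 0)

Fix: Replace + with || to concatenate text

Corrected query:
SELECT account || ': ' || kind AS label FROM transactions

Result:
label            
-----------------
ACC-103: interest
ACC-104: payment 
ACC-101: payment 
ACC-104: payment 
ACC-101: fee     
ACC-103: interest
ACC-101: transfer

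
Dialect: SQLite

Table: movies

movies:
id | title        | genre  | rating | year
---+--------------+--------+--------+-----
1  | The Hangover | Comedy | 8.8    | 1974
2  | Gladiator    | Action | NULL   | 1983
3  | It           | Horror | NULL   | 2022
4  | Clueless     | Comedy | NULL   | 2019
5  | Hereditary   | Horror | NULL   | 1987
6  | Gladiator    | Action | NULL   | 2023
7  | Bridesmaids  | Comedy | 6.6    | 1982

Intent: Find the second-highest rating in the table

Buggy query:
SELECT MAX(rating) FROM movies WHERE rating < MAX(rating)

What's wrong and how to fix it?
Bug: The inner MAX is an aggregate inside WHERE, which is not allowed

Fix: Compute the overall MAX in a subquery, then take MAX of rows below it

Corrected query:
SELECT MAX(rating) FROM movies WHERE rating < (SELECT MAX(rating) FROM movies)

Result:
MAX(rating)
-----------
6.6        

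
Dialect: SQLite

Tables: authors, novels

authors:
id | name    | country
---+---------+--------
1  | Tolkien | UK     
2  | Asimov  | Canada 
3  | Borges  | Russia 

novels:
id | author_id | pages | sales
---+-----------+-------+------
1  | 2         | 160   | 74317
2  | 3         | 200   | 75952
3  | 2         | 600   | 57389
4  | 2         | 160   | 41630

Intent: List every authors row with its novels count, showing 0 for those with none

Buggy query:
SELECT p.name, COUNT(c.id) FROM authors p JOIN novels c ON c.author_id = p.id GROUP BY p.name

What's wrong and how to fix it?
Bug: An inner join excludes parents with zero children

Fix: Switch to LEFT JOIN to retain unmatched parent rows

Corrected query:
SELECT p.name, COUNT(c.id) FROM authors p LEFT JOIN novels c ON c.author_id = p.id GROUP BY p.name

Result:
name    | COUNT(c.id)
--------+------------
Asimov  | 3          
Borges  | 1          
Tolkien | 0          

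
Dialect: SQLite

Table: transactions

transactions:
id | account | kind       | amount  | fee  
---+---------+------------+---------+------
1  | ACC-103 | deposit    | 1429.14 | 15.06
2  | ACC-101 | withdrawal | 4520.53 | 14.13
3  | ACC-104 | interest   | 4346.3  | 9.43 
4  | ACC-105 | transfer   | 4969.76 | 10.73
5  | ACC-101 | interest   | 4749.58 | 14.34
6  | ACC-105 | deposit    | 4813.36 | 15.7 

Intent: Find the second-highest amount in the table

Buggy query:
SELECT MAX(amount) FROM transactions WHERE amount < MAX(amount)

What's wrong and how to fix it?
Bug: The inner MAX is an aggregate inside WHERE, which is not allowed

Fix: Compute the overall MAX in a subquery, then take MAX of rows below it

Corrected query:
SELECT MAX(amount) FROM transactions WHERE amount < (SELECT MAX(amount) FROM transactions)

Result:
MAX(amount)
-----------
4813.36    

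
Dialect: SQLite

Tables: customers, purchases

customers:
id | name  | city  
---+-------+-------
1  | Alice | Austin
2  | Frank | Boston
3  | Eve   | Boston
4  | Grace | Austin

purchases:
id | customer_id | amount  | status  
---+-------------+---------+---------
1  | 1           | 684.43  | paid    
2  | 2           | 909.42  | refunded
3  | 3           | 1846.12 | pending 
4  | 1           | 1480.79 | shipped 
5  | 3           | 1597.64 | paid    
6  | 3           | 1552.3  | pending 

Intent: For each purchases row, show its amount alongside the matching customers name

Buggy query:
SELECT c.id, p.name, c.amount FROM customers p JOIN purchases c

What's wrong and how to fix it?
Bug: Missing join condition: each purchases row is matched to all customers rows instead of just its own

Fix: Add ON c.customer_id = p.id to the JOIN

Corrected query:
SELECT c.id, p.name, c.amount FROM customers p JOIN purchases c ON c.customer_id = p.id

Result:
id | name  | amount 
---+-------+--------
1  | Alice | 684.43 
2  | Frank | 909.42 
3  | Eve   | 1846.12
4  | Alice | 1480.79
5  | Eve   | 1597.64
6  | Eve   | 1552.3 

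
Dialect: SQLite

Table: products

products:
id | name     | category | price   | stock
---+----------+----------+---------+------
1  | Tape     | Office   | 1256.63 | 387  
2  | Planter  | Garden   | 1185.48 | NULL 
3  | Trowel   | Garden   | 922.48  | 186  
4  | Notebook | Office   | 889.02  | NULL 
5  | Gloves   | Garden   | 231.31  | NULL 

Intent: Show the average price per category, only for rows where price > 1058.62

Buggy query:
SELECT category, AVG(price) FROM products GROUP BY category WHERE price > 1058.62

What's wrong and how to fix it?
Bug: WHERE cannot follow GROUP BY

Fix: Place WHERE between FROM and GROUP BY

Corrected query:
SELECT category, AVG(price) FROM products WHERE price > 1058.62 GROUP BY category

Result:
category | AVG(price)
---------+-----------
Garden   | 1185.48   
Office   | 1256.63   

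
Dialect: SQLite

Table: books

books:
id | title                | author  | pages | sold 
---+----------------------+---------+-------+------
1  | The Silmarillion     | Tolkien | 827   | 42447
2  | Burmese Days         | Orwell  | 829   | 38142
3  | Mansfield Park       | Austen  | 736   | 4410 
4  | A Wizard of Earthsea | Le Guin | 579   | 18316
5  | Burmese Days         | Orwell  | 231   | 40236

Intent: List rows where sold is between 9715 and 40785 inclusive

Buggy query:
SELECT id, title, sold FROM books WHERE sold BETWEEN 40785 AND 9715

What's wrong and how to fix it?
Bug: The bounds are reversed; BETWEEN a AND b requires a <= b to match anything

Fix: Write BETWEEN 9715 AND 40785

Corrected query:
SELECT id, title, sold FROM books WHERE sold BETWEEN 9715 AND 40785

Result:
id | title                | sold 
---+----------------------+------
2  | Burmese Days         | 38142
4  | A Wizard of Earthsea | 18316
5  | Burmese Days         | 40236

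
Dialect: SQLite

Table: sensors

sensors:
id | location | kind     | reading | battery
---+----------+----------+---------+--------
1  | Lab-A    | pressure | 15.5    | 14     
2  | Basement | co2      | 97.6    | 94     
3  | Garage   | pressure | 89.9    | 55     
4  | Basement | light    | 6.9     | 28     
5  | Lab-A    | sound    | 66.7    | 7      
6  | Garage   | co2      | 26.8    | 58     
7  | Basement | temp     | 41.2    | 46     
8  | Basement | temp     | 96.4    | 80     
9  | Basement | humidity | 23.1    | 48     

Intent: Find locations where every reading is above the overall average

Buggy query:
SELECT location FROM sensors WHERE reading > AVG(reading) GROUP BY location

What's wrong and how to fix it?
Bug: AVG() is an aggregate; it can't sit directly in WHERE

Fix: Compute the overall average in a scalar subquery and compare each group's MIN against it in HAVING

Corrected query:
SELECT location FROM sensors GROUP BY location HAVING MIN(reading) > (SELECT AVG(reading) FROM sensors)

Result:
(no rows)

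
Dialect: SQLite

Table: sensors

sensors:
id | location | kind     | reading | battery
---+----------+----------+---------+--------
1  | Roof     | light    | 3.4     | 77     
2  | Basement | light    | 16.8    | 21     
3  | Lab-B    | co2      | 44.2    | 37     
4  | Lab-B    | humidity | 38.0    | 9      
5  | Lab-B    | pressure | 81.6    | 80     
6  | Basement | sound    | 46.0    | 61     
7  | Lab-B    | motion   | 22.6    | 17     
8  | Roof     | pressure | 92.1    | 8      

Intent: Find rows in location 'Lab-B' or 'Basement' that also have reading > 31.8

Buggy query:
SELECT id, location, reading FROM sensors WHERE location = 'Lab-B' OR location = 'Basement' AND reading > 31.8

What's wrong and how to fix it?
Bug: AND binds tighter than OR, so this parses as location = 'Lab-B' OR (location = 'Basement' AND reading > 31.8)

Fix: Add parentheses around the OR so the AND applies to both alternatives

Corrected query:
SELECT id, location, reading FROM sensors WHERE (location = 'Lab-B' OR location = 'Basement') AND reading > 31.8

Result:
id | location | reading
---+----------+--------
3  | Lab-B    | 44.2   
4  | Lab-B    | 38     
5  | Lab-B    | 81.6   
6  | Basement | 46     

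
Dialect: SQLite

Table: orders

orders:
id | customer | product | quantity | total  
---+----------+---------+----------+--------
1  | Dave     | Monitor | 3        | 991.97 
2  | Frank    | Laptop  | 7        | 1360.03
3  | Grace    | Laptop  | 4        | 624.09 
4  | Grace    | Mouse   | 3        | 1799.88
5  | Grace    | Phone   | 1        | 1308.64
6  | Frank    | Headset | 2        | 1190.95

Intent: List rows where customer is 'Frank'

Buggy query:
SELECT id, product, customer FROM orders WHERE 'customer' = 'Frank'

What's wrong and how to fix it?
Bug: Single quotes denote string literals in SQL; the column name is being compared as a constant string

Fix: Remove the quotes around the column name (or use double quotes for an identifier)

Corrected query:
SELECT id, product, customer FROM orders WHERE customer = 'Frank'

Result:
id | product | customer
---+---------+---------
2  | Laptop  | Frank   
6  | Headset | Frank   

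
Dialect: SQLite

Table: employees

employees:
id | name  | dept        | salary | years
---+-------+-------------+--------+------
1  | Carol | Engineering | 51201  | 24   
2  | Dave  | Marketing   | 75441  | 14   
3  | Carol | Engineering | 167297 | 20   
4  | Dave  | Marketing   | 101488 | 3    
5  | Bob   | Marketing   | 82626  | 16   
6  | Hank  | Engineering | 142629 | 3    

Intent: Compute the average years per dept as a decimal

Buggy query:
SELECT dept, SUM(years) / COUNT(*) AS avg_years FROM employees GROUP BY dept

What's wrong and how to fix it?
Bug: SUM(years) and COUNT(*) are both integers; the division truncates the fractional part

Fix: Multiply by 1.0 (or CAST to REAL) to force floating-point division

Corrected query:
SELECT dept, SUM(years) * 1.0 / COUNT(*) AS avg_years FROM employees GROUP BY dept

Result:
dept        | avg_years
------------+----------
Engineering | 15.666667
Marketing   | 11       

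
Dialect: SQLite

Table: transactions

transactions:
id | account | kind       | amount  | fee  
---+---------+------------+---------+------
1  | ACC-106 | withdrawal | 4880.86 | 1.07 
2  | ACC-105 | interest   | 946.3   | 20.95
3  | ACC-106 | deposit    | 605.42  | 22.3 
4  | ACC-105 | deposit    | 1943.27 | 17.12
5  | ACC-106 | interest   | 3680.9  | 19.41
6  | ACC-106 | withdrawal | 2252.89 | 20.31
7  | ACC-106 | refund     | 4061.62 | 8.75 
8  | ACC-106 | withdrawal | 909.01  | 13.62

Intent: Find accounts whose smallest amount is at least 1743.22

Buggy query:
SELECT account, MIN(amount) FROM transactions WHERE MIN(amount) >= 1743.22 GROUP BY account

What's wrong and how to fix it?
Bug: MIN() in WHERE is a misuse of aggregate

Fix: Use HAVING for the per-group MIN condition

Corrected query:
SELECT account, MIN(amount) FROM transactions GROUP BY account HAVING MIN(amount) >= 1743.22

Result:
(no rows)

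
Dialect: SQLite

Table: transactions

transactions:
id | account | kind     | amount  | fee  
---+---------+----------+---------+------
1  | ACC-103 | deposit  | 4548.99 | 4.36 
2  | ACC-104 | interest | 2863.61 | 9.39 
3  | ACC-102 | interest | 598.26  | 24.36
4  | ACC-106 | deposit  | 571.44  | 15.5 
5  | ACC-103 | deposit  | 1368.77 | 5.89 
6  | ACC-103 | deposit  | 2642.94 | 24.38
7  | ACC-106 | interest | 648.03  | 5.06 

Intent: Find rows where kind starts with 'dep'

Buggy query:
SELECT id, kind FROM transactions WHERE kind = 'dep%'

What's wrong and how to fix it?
Bug: Wildcards only work with LIKE; '=' treats '%' as a literal character

Fix: Use LIKE for wildcard pattern matching

Corrected query:
SELECT id, kind FROM transactions WHERE kind LIKE 'dep%'

Result:
id | kind   
---+--------
1  | deposit
4  | deposit
5  | deposit
6  | deposit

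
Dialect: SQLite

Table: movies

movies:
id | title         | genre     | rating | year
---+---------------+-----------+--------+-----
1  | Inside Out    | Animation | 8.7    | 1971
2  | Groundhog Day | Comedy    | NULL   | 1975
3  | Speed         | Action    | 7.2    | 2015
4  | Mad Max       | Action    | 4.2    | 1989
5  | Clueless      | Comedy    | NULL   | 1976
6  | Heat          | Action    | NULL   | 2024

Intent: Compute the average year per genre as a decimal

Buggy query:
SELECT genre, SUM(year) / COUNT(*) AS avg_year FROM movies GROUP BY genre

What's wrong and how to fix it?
Bug: SUM(year) and COUNT(*) are both integers; the division truncates the fractional part

Fix: Multiply by 1.0 (or CAST to REAL) to force floating-point division

Corrected query:
SELECT genre, SUM(year) * 1.0 / COUNT(*) AS avg_year FROM movies GROUP BY genre

Result:
genre     | avg_year   
----------+------------
Action    | 2009.333333
Animation | 1971       
Comedy    | 1975.5     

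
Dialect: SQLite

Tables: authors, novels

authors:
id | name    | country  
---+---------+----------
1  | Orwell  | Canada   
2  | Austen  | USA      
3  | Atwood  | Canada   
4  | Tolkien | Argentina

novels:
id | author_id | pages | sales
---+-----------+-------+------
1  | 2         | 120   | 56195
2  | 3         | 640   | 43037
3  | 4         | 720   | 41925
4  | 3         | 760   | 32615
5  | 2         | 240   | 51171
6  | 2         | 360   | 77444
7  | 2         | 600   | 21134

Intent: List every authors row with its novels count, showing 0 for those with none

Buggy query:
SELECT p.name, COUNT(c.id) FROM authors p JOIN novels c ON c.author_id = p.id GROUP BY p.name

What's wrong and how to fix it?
Bug: INNER JOIN drops authors rows that have no matching novels rows

Fix: Use LEFT JOIN so parents without children still appear (COUNT(c.id) gives 0)

Corrected query:
SELECT p.name, COUNT(c.id) FROM authors p LEFT JOIN novels c ON c.author_id = p.id GROUP BY p.name

Result:
name    | COUNT(c.id)
--------+------------
Atwood  | 2          
Austen  | 4          
Orwell  | 0          
Tolkien | 1          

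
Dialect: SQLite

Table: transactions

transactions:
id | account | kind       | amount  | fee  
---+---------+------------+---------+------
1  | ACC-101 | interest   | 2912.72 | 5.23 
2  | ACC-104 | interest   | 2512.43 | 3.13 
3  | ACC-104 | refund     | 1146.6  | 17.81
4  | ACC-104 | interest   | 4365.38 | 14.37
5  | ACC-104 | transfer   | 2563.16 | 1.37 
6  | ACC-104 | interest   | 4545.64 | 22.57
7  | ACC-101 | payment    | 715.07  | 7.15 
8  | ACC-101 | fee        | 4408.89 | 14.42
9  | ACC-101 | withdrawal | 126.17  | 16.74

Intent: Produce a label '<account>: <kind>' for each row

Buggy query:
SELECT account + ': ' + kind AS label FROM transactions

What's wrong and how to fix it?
Bug: '+' is numeric addition; on text columns SQLite converts them to 0 instead of concatenating

Fix: Replace + with || to concatenate text

Corrected query:
SELECT account || ': ' || kind AS label FROM transactions

Result:
label              
-------------------
ACC-101: interest  
ACC-104: interest  
ACC-104: refund    
ACC-104: interest  
ACC-104: transfer  
ACC-104: interest  
ACC-101: payment   
ACC-101: fee       
ACC-101: withdrawal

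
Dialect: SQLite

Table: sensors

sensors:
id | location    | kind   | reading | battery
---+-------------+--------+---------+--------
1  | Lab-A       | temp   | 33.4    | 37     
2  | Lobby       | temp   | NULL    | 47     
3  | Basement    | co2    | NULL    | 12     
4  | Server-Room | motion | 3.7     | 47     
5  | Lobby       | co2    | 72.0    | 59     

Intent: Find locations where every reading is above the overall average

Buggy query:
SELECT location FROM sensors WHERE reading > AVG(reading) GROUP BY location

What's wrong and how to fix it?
Bug: AVG() is an aggregate; it can't sit directly in WHERE

Fix: Compute the overall average in a scalar subquery and compare each group's MIN against it in HAVING

Corrected query:
SELECT location FROM sensors GROUP BY location HAVING MIN(reading) > (SELECT AVG(reading) FROM sensors)

Result:
location
--------
Lobby   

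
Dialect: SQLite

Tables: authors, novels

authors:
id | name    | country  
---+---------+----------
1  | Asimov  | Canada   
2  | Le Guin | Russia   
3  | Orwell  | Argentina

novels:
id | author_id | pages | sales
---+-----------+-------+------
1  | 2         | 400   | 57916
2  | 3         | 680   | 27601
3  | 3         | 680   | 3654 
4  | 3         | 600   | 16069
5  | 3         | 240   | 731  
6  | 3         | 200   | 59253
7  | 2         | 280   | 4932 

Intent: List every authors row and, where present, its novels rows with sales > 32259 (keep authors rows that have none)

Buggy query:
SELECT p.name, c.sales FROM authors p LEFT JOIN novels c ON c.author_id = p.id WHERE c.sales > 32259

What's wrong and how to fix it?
Bug: A WHERE condition on the right-hand table after LEFT JOIN drops unmatched parents

Fix: Put 'c.sales > 32259' in the JOIN's ON clause instead of WHERE

Corrected query:
SELECT p.name, c.sales FROM authors p LEFT JOIN novels c ON c.author_id = p.id AND c.sales > 32259

Result:
name    | sales
--------+------
Asimov  | NULL 
Le Guin | 57916
Orwell  | 59253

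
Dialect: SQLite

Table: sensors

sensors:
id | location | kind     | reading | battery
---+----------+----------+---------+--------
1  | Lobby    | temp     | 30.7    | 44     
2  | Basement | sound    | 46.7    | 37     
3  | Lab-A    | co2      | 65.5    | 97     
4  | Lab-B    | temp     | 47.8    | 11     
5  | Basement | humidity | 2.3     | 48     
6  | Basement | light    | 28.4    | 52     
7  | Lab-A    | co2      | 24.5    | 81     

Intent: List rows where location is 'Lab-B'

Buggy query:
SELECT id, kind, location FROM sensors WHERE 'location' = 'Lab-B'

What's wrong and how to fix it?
Bug: 'location' in single quotes is a string literal, not the column; the comparison is literal-vs-literal and never true

Fix: Remove the quotes around the column name (or use double quotes for an identifier)

Corrected query:
SELECT id, kind, location FROM sensors WHERE location = 'Lab-B'

Result:
id | kind | location
---+------+---------
4  | temp | Lab-B   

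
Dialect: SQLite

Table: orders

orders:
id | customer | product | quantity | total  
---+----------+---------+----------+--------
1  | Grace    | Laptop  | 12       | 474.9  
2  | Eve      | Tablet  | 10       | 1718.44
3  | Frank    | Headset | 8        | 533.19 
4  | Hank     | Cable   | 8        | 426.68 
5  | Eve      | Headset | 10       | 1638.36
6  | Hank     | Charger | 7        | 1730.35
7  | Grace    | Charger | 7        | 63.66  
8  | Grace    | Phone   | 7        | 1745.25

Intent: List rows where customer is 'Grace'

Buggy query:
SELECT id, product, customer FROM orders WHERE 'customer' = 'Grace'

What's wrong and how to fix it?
Bug: 'customer' in single quotes is a string literal, not the column; the comparison is literal-vs-literal and never true

Fix: Remove the quotes around the column name (or use double quotes for an identifier)

Corrected query:
SELECT id, product, customer FROM orders WHERE customer = 'Grace'

Result:
id | product | customer
---+---------+---------
1  | Laptop  | Grace   
7  | Charger | Grace   
8  | Phone   | Grace   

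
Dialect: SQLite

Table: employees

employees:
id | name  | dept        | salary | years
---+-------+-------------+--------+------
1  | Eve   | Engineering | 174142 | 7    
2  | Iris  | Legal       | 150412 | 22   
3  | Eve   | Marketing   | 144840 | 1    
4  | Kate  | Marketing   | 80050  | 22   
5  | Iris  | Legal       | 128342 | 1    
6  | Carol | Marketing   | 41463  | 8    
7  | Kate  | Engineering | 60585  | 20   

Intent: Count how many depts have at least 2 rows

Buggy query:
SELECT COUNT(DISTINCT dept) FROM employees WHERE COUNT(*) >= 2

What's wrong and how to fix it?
Bug: COUNT(*) cannot appear in WHERE; the per-group count doesn't exist yet

Fix: Use a subquery that GROUPs and filters with HAVING, then count its rows

Corrected query:
SELECT COUNT(*) FROM (SELECT dept FROM employees GROUP BY dept HAVING COUNT(*) >= 2)

Result:
COUNT(*)
--------
3       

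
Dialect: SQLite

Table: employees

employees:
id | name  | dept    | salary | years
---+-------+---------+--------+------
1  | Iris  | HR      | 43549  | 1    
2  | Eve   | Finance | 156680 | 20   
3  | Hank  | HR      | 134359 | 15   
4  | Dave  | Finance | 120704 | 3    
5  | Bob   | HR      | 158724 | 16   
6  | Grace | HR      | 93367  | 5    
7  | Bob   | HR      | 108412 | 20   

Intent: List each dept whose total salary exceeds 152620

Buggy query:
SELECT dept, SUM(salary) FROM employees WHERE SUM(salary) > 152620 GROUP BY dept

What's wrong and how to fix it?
Bug: Aggregate functions cannot appear in a WHERE clause

Fix: Move the aggregate condition to a HAVING clause

Corrected query:
SELECT dept, SUM(salary) FROM employees GROUP BY dept HAVING SUM(salary) > 152620

Result:
dept    | SUM(salary)
--------+------------
Finance | 277384     
HR      | 538411     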